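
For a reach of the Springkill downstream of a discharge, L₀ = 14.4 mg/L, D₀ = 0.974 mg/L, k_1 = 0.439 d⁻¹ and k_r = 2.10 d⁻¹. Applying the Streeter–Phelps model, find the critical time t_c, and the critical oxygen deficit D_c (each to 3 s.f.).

At the critical point dD/dt = 0, so k_1 L₀ e^(−k_1 t) = k_r D. Substituting D(t) from the Streeter–Phelps equation and solving for t gives
t_c = ln[(k_r/k_1)(1 − D₀(k_r−k_1)/(k_1 L₀))] / (k_r−k_1).
Here k_r−k_1 = 1.661 d⁻¹ and 1 − D₀(k_r−k_1)/(k_1 L₀) = 1 − 0.974×1.661/(0.439×14.4) = 0.7441, so
t_c = ln(4.784 × 0.7441) / 1.661 = 1.270 / 1.661 = 0.7644 d.
L(t_c) = L₀ e^(−k_1 t_c) = 14.4 × 0.7149 = 10.30 mg/L, and at the critical point k_r D_c = k_1 L, so D_c = (0.439/2.10) × 10.30 = 2.152 mg/L.

t_c ≈ 0.764 d; D_c ≈ 2.15 mg/L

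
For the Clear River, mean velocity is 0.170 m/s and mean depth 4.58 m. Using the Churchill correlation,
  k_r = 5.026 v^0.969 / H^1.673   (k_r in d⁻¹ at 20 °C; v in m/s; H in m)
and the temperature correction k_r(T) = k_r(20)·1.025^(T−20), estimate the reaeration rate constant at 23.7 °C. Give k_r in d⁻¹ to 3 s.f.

k_r ≈ 0.0775 d⁻¹

k_r(20) = 5.026 × 0.170^0.969 / 4.58^1.673 = 5.026 × 0.1796 / 12.75 = 0.07078 d⁻¹.
k_r(23.7) = 0.07078 × 1.025^(23.7−20) = 0.07078 × 1.096 = 0.07755 d⁻¹.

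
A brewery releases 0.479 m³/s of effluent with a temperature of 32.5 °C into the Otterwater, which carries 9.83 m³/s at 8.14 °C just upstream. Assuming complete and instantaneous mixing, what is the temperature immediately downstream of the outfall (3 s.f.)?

9.27 °C

Flow-weighted mixing: C = (Q_r C_r + Q_w C_w)/(Q_r + Q_w)
= (9.83×8.14 + 0.479×32.5)/(9.83 + 0.479) = 95.58/10.31 = 9.272 °C.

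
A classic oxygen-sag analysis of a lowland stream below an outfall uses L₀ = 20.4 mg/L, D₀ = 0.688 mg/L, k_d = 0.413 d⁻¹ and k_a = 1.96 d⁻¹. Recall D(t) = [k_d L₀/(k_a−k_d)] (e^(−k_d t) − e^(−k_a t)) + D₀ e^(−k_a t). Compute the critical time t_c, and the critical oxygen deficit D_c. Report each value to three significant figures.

t_c ≈ 0.919 d; D_c ≈ 2.94 mg/L

With k_a/k_d = 4.746 and 1 − D₀(k_a−k_d)/(k_d L₀) = 0.8737,
t_c = ln(4.746 × 0.8737) / (1.96 − 0.413) = ln(4.146) / 1.547 = 1.422/1.547 = 0.9193 d.
D_c = (k_d/k_a) L₀ e^(−k_d t_c) = (0.413/1.96) × 20.4 × e^(−0.413×0.9193) = 0.2107 × 20.4 × 0.6841 = 2.941 mg/L.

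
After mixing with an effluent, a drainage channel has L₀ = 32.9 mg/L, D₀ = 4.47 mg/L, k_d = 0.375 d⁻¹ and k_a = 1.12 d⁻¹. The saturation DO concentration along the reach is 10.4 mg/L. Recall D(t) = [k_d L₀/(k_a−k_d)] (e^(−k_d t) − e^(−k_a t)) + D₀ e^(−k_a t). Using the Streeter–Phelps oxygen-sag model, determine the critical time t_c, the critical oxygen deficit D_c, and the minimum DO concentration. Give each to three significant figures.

t_c = [1/(k_a−k_d)] ln[(k_a/k_d)(1 − D₀(k_a−k_d)/(k_d L₀))]
= [1/(1.12−0.375)] ln[(1.12/0.375)(1 − 4.47×0.7450/(0.375×32.9))]
= (1/0.7450) ln[2.987 × 0.7301] = 1.342 × ln(2.181) = 1.342 × 0.7796 = 1.046 d.
D_c = (k_d/k_a) L₀ e^(−k_d t_c) = (0.375/1.12) × 32.9 × e^(−0.375×1.046) = 0.3348 × 32.9 × 0.6754 = 7.440 mg/L.
Minimum DO = C_s − D_c = 10.4 − 7.440 = 2.960 mg/L.

t_c ≈ 1.05 d; D_c ≈ 7.44 mg/L; min DO ≈ 2.96 mg/L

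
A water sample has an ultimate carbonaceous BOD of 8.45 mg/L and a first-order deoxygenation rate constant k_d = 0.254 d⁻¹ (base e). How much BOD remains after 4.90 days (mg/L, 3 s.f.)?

L ≈ 2.43 mg/L

L_t = L₀ e^(−k_d t) = 8.45 × e^(−0.254×4.90) = 8.45 × 0.2881 = 2.434 mg/L.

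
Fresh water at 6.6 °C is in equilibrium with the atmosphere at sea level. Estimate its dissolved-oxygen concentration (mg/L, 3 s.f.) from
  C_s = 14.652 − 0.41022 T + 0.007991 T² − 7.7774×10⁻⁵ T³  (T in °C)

C_s = 14.652 − 0.41022×6.6 + 0.007991×6.6² − 7.7774×10⁻⁵×6.6³ = 12.27 mg/L.

C_s ≈ 12.3 mg/L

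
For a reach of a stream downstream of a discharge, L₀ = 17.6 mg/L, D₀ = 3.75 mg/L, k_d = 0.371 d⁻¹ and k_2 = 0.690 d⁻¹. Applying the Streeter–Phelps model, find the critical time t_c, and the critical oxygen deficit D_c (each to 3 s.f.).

t_c ≈ 1.31 d; D_c ≈ 5.82 mg/L

With k_2/k_d = 1.860 and 1 − D₀(k_2−k_d)/(k_d L₀) = 0.8168,
t_c = ln(1.860 × 0.8168) / (0.690 − 0.371) = ln(1.519) / 0.3190 = 0.4181/0.3190 = 1.311 d.
D_c = (k_d/k_2) L₀ e^(−k_d t_c) = (0.371/0.690) × 17.6 × e^(−0.371×1.311) = 0.5377 × 17.6 × 0.6149 = 5.819 mg/L.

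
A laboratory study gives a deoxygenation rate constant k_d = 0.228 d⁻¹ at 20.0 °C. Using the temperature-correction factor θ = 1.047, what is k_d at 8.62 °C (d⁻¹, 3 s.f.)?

k_d ≈ 0.135 d⁻¹

k_d(T₂) = k_d(T₁) · θ^(T₂−T₁) = 0.228 × 1.047^(8.62−20.0)
= 0.228 × 1.047^-11.4 = 0.228 × 0.5929 = 0.1352 d⁻¹.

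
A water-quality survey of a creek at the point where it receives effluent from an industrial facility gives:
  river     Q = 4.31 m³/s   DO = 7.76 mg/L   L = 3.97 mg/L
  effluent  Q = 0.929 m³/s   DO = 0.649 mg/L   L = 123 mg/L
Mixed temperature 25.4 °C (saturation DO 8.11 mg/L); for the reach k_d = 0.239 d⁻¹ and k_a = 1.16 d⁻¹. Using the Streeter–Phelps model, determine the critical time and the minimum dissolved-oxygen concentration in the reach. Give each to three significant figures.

t_c ≈ 1.41 d; minimum DO ≈ 4.42 mg/L

Mixed DO = (4.31×7.76 + 0.929×0.649)/(4.31+0.929) = 34.05/5.239 = 6.499 mg/L.
Mixed L₀ = (4.31×3.97 + 0.929×123)/(5.239) = 131.4/5.239 = 25.08 mg/L.
Initial deficit D₀ = C_s − DO₀ = 8.11 − 6.499 = 1.611 mg/L.
t_c = (1/0.9210) ln[(1.16/0.239)(1 − 1.611×0.9210/(0.239×25.08))] = 1.086 × ln(3.652) = 1.406 d.
D_c = (0.239/1.16) × 25.08 × e^(−0.239×1.406) = 0.2060 × 25.08 × 0.7145 = 3.692 mg/L.
Minimum DO = 8.11 − 3.692 = 4.418 mg/L.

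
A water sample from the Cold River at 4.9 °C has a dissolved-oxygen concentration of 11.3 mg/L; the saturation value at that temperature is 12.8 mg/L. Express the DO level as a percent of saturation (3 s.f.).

88.3 % saturation

% saturation = C/C_s × 100 = 11.3/12.8 × 100 = 88.3 %.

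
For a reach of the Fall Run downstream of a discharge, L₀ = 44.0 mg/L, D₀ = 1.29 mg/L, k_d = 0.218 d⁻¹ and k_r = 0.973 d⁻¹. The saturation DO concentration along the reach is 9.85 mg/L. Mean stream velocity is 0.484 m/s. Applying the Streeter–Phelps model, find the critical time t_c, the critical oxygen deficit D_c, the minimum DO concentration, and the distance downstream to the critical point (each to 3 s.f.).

t_c ≈ 1.84 d; D_c ≈ 6.60 mg/L; min DO ≈ 3.25 mg/L; x_c ≈ 76.9 km

With k_r/k_d = 4.463 and 1 − D₀(k_r−k_d)/(k_d L₀) = 0.8985,
t_c = ln(4.463 × 0.8985) / (0.973 − 0.218) = ln(4.010) / 0.7550 = 1.389/0.7550 = 1.839 d.
L(t_c) = L₀ e^(−k_d t_c) = 44.0 × 0.6696 = 29.46 mg/L, and at the critical point k_r D_c = k_d L, so D_c = (0.218/0.973) × 29.46 = 6.601 mg/L.
Minimum DO = C_s − D_c = 9.85 − 6.601 = 3.249 mg/L.
x_c = v t_c = 0.484 m/s × 1.839 d × 86400 s/d = 76920 m ≈ 76.9 km.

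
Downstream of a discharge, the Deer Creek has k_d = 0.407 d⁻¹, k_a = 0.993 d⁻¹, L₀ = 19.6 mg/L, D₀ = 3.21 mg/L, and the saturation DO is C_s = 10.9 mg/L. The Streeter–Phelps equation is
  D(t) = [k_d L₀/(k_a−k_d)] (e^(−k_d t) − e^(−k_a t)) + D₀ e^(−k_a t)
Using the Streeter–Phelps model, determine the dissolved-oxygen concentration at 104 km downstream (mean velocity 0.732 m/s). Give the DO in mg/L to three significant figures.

Travel time t = x/v = 104 km / (0.732 m/s) = 104000 m / 0.732 m/s = 142100 s = 1.644 d.
k_d L₀/(k_a−k_d) = 0.407×19.6/(0.993−0.407) = 7.977/0.5860 = 13.61 mg/L.
e^(−k_d t) = e^(−0.407×1.644) = 0.5121; e^(−k_a t) = e^(−0.993×1.644) = 0.1954.
D = 13.61 × (0.5121 − 0.1954) + 3.21 × 0.1954 = 4.311 + 0.6271 = 4.939 mg/L.
DO = C_s − D = 10.9 − 4.939 = 5.961 mg/L.

DO ≈ 5.96 mg/L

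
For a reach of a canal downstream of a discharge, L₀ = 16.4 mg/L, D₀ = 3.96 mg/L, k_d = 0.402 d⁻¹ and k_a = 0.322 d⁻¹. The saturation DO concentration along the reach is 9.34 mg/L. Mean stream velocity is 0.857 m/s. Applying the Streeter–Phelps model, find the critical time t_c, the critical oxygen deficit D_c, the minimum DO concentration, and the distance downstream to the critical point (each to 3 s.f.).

t_c ≈ 2.19 d; D_c ≈ 8.50 mg/L; min DO ≈ 0.841 mg/L; x_c ≈ 162 km

With k_a/k_d = 0.8010 and 1 − D₀(k_a−k_d)/(k_d L₀) = 1.048,
t_c = ln(0.8010 × 1.048) / (0.322 − 0.402) = ln(0.8395) / -0.08000 = -0.1750/-0.08000 = 2.187 d.
D_c = (k_d/k_a) L₀ e^(−k_d t_c) = (0.402/0.322) × 16.4 × e^(−0.402×2.187) = 1.248 × 16.4 × 0.4151 = 8.499 mg/L.
Minimum DO = C_s − D_c = 9.34 − 8.499 = 0.8408 mg/L.
x_c = v t_c = 0.857 m/s × 2.187 d × 86400 s/d = 161900 m ≈ 162 km.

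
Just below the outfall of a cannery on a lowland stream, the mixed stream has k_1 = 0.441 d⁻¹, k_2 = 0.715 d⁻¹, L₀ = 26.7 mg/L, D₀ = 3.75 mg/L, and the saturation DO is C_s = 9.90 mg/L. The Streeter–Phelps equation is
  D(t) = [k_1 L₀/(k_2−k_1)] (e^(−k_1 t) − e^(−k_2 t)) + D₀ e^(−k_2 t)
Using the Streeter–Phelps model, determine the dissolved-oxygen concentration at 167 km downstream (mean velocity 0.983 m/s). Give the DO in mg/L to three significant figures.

DO ≈ 1.46 mg/L

Travel time t = x/v = 167 km / (0.983 m/s) = 167000 m / 0.983 m/s = 169900 s = 1.966 d.
k_1 L₀/(k_2−k_1) = 0.441×26.7/(0.715−0.441) = 11.77/0.2740 = 42.97 mg/L.
e^(−k_1 t) = e^(−0.441×1.966) = 0.4202; e^(−k_2 t) = e^(−0.715×1.966) = 0.2451.
D = 42.97 × (0.4202 − 0.2451) + 3.75 × 0.2451 = 7.521 + 0.9193 = 8.440 mg/L.
DO = C_s − D = 9.90 − 8.440 = 1.460 mg/L.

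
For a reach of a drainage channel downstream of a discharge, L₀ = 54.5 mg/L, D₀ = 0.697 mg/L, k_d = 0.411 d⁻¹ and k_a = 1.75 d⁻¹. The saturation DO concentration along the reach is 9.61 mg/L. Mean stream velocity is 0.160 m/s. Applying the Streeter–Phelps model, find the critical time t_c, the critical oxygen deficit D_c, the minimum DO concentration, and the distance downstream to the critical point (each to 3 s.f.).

With k_a/k_d = 4.258 and 1 − D₀(k_a−k_d)/(k_d L₀) = 0.9583,
t_c = ln(4.258 × 0.9583) / (1.75 − 0.411) = ln(4.081) / 1.339 = 1.406/1.339 = 1.050 d.
L(t_c) = L₀ e^(−k_d t_c) = 54.5 × 0.6494 = 35.39 mg/L, and at the critical point k_a D_c = k_d L, so D_c = (0.411/1.75) × 35.39 = 8.313 mg/L.
Minimum DO = C_s − D_c = 9.61 − 8.313 = 1.297 mg/L.
x_c = v t_c = 0.160 m/s × 1.050 d × 86400 s/d = 14520 m ≈ 14.5 km.

t_c ≈ 1.05 d; D_c ≈ 8.31 mg/L; min DO ≈ 1.30 mg/L; x_c ≈ 14.5 km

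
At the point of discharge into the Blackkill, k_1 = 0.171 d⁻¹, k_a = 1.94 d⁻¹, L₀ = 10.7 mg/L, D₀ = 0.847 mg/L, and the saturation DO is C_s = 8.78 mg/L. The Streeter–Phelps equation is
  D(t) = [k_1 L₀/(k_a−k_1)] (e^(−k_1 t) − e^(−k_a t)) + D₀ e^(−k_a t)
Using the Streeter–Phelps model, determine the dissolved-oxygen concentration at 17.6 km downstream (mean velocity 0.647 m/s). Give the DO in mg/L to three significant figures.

DO ≈ 7.90 mg/L

Travel time t = x/v = 17.6 km / (0.647 m/s) = 17600 m / 0.647 m/s = 27200 s = 0.3148 d.
k_1 L₀/(k_a−k_1) = 0.171×10.7/(1.94−0.171) = 1.830/1.769 = 1.034 mg/L.
e^(−k_1 t) = e^(−0.171×0.3148) = 0.9476; e^(−k_a t) = e^(−1.94×0.3148) = 0.5429.
D = 1.034 × (0.9476 − 0.5429) + 0.847 × 0.5429 = 0.4186 + 0.4599 = 0.8784 mg/L.
DO = C_s − D = 8.78 − 0.8784 = 7.902 mg/L.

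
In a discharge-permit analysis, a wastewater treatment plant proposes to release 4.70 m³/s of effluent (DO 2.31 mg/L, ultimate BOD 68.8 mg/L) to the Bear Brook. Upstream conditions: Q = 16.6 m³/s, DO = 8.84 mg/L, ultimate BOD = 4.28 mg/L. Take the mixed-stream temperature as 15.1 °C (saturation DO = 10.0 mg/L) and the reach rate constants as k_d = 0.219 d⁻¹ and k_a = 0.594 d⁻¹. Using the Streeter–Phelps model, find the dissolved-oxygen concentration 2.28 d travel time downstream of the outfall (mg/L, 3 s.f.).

Mixed DO = (16.6×8.84 + 4.70×2.31)/(16.6+4.70) = 157.6/21.30 = 7.399 mg/L.
Mixed L₀ = (16.6×4.28 + 4.70×68.8)/(21.30) = 394.4/21.30 = 18.52 mg/L.
Initial deficit D₀ = C_s − DO₀ = 10.0 − 7.399 = 2.601 mg/L.
D(2.28) = [0.219×18.52/(0.594−0.219)](e^(−0.219×2.28) − e^(−0.594×2.28)) + 2.601 e^(−0.594×2.28)
= 10.81 × (0.6069 − 0.2581) + 2.601 × 0.2581 = 4.443 mg/L.
DO = 10.0 − 4.443 = 5.557 mg/L.

DO ≈ 5.56 mg/L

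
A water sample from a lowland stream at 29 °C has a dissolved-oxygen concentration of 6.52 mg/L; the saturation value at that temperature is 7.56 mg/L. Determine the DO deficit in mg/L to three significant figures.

D = C_s − C = 7.56 − 6.52 = 1.04 mg/L.

D ≈ 1.04 mg/L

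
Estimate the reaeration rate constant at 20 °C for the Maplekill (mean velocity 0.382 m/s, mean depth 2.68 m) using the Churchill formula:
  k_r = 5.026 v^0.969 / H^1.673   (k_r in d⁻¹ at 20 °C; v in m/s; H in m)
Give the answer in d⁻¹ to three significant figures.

k_r ≈ 0.380 d⁻¹

k_r = 5.026 × 0.382^0.969 / 2.68^1.673 = 5.026 × 0.3936 / 5.203 = 0.3802 d⁻¹.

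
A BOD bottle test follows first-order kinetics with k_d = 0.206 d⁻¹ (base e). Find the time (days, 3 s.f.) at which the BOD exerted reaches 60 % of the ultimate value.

t ≈ 4.45 d

y/L₀ = 1 − e^(−k_d t) = 0.60 ⇒ e^(−k_d t) = 0.400
t = −ln(0.400) / 0.206 = 0.9163 / 0.206 = 4.448 d.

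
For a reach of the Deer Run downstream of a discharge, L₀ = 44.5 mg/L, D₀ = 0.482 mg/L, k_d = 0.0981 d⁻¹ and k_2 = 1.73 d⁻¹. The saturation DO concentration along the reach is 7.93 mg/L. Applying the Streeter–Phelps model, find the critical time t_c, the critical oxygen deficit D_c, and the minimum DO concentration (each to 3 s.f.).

At the critical point dD/dt = 0, so k_d L₀ e^(−k_d t) = k_2 D. Substituting D(t) from the Streeter–Phelps equation and solving for t gives
t_c = ln[(k_2/k_d)(1 − D₀(k_2−k_d)/(k_d L₀))] / (k_2−k_d).
Here k_2−k_d = 1.632 d⁻¹ and 1 − D₀(k_2−k_d)/(k_d L₀) = 1 − 0.482×1.632/(0.0981×44.5) = 0.8198, so
t_c = ln(17.64 × 0.8198) / 1.632 = 2.671 / 1.632 = 1.637 d.
D_c = (k_d/k_2) L₀ e^(−k_d t_c) = (0.0981/1.73) × 44.5 × e^(−0.0981×1.637) = 0.05671 × 44.5 × 0.8517 = 2.149 mg/L.
Minimum DO = C_s − D_c = 7.93 − 2.149 = 5.781 mg/L.

t_c ≈ 1.64 d; D_c ≈ 2.15 mg/L; min DO ≈ 5.78 mg/L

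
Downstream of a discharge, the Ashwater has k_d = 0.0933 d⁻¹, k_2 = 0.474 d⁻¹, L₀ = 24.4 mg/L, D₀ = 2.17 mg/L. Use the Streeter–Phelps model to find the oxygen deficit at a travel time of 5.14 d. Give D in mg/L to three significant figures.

D ≈ 3.37 mg/L

k_d L₀/(k_2−k_d) = 0.0933×24.4/(0.474−0.0933) = 2.277/0.3807 = 5.980 mg/L.
e^(−k_d t) = e^(−0.0933×5.140) = 0.6191; e^(−k_2 t) = e^(−0.474×5.140) = 0.08748.
D = 5.980 × (0.6191 − 0.08748) + 2.17 × 0.08748 = 3.179 + 0.1898 = 3.369 mg/L.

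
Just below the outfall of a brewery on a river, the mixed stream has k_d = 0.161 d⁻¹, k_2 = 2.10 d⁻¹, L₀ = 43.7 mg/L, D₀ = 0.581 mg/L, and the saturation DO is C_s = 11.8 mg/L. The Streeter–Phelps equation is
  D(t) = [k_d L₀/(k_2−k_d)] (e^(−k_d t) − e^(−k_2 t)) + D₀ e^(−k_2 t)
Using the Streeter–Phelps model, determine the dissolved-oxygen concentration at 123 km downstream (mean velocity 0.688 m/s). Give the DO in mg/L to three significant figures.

Travel time t = x/v = 123 km / (0.688 m/s) = 123000 m / 0.688 m/s = 178800 s = 2.069 d.
k_d L₀/(k_2−k_d) = 0.161×43.7/(2.10−0.161) = 7.036/1.939 = 3.629 mg/L.
e^(−k_d t) = e^(−0.161×2.069) = 0.7167; e^(−k_2 t) = e^(−2.10×2.069) = 0.01297.
D = 3.629 × (0.7167 − 0.01297) + 0.581 × 0.01297 = 2.553 + 0.007534 = 2.561 mg/L.
DO = C_s − D = 11.8 − 2.561 = 9.239 mg/L.

DO ≈ 9.24 mg/L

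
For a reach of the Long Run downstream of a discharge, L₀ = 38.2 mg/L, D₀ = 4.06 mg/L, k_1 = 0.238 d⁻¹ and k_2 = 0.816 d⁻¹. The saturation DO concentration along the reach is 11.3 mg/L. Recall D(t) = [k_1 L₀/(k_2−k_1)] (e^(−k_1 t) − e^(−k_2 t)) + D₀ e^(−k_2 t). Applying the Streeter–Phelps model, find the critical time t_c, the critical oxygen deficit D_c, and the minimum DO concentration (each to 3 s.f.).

t_c ≈ 1.62 d; D_c ≈ 7.59 mg/L; min DO ≈ 3.71 mg/L

At the critical point dD/dt = 0, so k_1 L₀ e^(−k_1 t) = k_2 D. Substituting D(t) from the Streeter–Phelps equation and solving for t gives
t_c = ln[(k_2/k_1)(1 − D₀(k_2−k_1)/(k_1 L₀))] / (k_2−k_1).
Here k_2−k_1 = 0.5780 d⁻¹ and 1 − D₀(k_2−k_1)/(k_1 L₀) = 1 − 4.06×0.5780/(0.238×38.2) = 0.7419, so
t_c = ln(3.429 × 0.7419) / 0.5780 = 0.9336 / 0.5780 = 1.615 d.
L(t_c) = L₀ e^(−k_1 t_c) = 38.2 × 0.6808 = 26.01 mg/L, and at the critical point k_2 D_c = k_1 L, so D_c = (0.238/0.816) × 26.01 = 7.586 mg/L.
Minimum DO = C_s − D_c = 11.3 − 7.586 = 3.714 mg/L.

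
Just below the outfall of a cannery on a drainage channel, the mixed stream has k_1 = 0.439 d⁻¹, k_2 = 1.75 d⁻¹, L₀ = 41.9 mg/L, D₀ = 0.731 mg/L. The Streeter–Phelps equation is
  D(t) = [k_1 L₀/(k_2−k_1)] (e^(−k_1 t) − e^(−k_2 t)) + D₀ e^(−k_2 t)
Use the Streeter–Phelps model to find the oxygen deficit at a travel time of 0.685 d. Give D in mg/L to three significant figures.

D ≈ 6.38 mg/L

k_1 L₀/(k_2−k_1) = 0.439×41.9/(1.75−0.439) = 18.39/1.311 = 14.03 mg/L.
e^(−k_1 t) = e^(−0.439×0.6850) = 0.7403; e^(−k_2 t) = e^(−1.75×0.6850) = 0.3016.
D = 14.03 × (0.7403 − 0.3016) + 0.731 × 0.3016 = 6.155 + 0.2204 = 6.376 mg/L.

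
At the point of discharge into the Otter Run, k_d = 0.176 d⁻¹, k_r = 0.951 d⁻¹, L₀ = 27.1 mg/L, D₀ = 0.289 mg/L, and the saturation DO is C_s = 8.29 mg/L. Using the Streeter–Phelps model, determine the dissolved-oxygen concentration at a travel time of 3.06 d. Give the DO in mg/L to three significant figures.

k_d L₀/(k_r−k_d) = 0.176×27.1/(0.951−0.176) = 4.770/0.7750 = 6.154 mg/L.
e^(−k_d t) = e^(−0.176×3.060) = 0.5836; e^(−k_r t) = e^(−0.951×3.060) = 0.05447.
D = 6.154 × (0.5836 − 0.05447) + 0.289 × 0.05447 = 3.256 + 0.01574 = 3.272 mg/L.
DO = C_s − D = 8.29 − 3.272 = 5.018 mg/L.

DO ≈ 5.02 mg/L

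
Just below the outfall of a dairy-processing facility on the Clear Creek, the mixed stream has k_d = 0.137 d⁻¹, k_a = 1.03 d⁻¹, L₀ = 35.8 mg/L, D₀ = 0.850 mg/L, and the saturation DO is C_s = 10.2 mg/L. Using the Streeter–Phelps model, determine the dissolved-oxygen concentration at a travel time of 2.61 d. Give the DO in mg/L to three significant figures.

k_d L₀/(k_a−k_d) = 0.137×35.8/(1.03−0.137) = 4.905/0.8930 = 5.492 mg/L.
e^(−k_d t) = e^(−0.137×2.610) = 0.6994; e^(−k_a t) = e^(−1.03×2.610) = 0.06800.
D = 5.492 × (0.6994 − 0.06800) + 0.850 × 0.06800 = 3.468 + 0.05780 = 3.525 mg/L.
DO = C_s − D = 10.2 − 3.525 = 6.675 mg/L.

DO ≈ 6.67 mg/L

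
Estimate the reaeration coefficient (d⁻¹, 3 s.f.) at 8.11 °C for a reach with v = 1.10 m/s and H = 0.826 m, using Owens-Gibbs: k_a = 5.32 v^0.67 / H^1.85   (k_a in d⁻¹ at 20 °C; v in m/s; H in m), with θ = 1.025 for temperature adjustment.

k_a(20) = 5.32 × 1.10^0.67 / 0.826^1.85 = 5.32 × 1.066 / 0.7021 = 8.077 d⁻¹.
k_a(8.11) = 8.077 × 1.025^(8.11−20) = 8.077 × 0.7456 = 6.022 d⁻¹.

k_a ≈ 6.02 d⁻¹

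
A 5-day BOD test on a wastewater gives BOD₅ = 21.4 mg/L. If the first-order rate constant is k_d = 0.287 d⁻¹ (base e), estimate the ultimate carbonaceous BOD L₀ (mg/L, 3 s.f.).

L₀ ≈ 28.1 mg/L

BOD₅ = L₀(1 − e^(−5k_d)) ⇒ L₀ = BOD₅ / (1 − e^(−5×0.287))
= 21.4 / (1 − 0.2381) = 21.4 / 0.7619 = 28.09 mg/L.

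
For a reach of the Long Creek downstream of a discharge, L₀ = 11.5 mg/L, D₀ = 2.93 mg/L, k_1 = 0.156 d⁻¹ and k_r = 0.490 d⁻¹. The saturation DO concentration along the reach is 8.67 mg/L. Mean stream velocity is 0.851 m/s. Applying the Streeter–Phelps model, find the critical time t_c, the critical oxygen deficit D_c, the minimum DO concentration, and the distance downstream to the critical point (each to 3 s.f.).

t_c ≈ 1.07 d; D_c ≈ 3.10 mg/L; min DO ≈ 5.57 mg/L; x_c ≈ 78.4 km

At the critical point dD/dt = 0, so k_1 L₀ e^(−k_1 t) = k_r D. Substituting D(t) from the Streeter–Phelps equation and solving for t gives
t_c = ln[(k_r/k_1)(1 − D₀(k_r−k_1)/(k_1 L₀))] / (k_r−k_1).
Here k_r−k_1 = 0.3340 d⁻¹ and 1 − D₀(k_r−k_1)/(k_1 L₀) = 1 − 2.93×0.3340/(0.156×11.5) = 0.4545, so
t_c = ln(3.141 × 0.4545) / 0.3340 = 0.3560 / 0.3340 = 1.066 d.
D_c = (k_1/k_r) L₀ e^(−k_1 t_c) = (0.156/0.490) × 11.5 × e^(−0.156×1.066) = 0.3184 × 11.5 × 0.8468 = 3.100 mg/L.
Minimum DO = C_s − D_c = 8.67 − 3.100 = 5.570 mg/L.
x_c = v t_c = 0.851 m/s × 1.066 d × 86400 s/d = 78370 m ≈ 78.4 km.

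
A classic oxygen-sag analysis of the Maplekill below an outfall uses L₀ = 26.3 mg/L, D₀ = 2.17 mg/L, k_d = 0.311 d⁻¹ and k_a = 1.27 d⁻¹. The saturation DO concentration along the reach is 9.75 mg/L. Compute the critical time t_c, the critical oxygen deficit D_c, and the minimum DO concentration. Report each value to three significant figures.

t_c ≈ 1.16 d; D_c ≈ 4.49 mg/L; min DO ≈ 5.26 mg/L

With k_a/k_d = 4.084 and 1 − D₀(k_a−k_d)/(k_d L₀) = 0.7456,
t_c = ln(4.084 × 0.7456) / (1.27 − 0.311) = ln(3.045) / 0.9590 = 1.113/0.9590 = 1.161 d.
L(t_c) = L₀ e^(−k_d t_c) = 26.3 × 0.6969 = 18.33 mg/L, and at the critical point k_a D_c = k_d L, so D_c = (0.311/1.27) × 18.33 = 4.489 mg/L.
Minimum DO = C_s − D_c = 9.75 − 4.489 = 5.261 mg/L.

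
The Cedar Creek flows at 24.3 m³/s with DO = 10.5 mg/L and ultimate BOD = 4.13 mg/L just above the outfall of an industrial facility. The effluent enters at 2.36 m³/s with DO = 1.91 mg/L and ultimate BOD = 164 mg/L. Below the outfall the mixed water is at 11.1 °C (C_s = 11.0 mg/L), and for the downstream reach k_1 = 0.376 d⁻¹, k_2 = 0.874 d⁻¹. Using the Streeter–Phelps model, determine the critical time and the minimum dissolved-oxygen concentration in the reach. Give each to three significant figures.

t_c ≈ 1.50 d; minimum DO ≈ 6.53 mg/L

Mixed DO = (24.3×10.5 + 2.36×1.91)/(24.3+2.36) = 259.7/26.66 = 9.740 mg/L.
Mixed L₀ = (24.3×4.13 + 2.36×164)/(26.66) = 487.4/26.66 = 18.28 mg/L.
Initial deficit D₀ = C_s − DO₀ = 11.0 − 9.740 = 1.260 mg/L.
t_c = (1/0.4980) ln[(0.874/0.376)(1 − 1.260×0.4980/(0.376×18.28))] = 2.008 × ln(2.112) = 1.501 d.
D_c = (0.376/0.874) × 18.28 × e^(−0.376×1.501) = 0.4302 × 18.28 × 0.5686 = 4.472 mg/L.
Minimum DO = 11.0 − 4.472 = 6.528 mg/L.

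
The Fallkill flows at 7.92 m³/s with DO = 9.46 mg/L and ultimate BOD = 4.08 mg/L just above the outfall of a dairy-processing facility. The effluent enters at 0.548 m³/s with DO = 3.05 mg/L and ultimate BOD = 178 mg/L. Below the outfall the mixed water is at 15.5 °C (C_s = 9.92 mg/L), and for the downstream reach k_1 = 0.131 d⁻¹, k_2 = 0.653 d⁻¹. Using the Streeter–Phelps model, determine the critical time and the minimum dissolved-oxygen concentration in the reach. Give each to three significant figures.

Mixed DO = (7.92×9.46 + 0.548×3.05)/(7.92+0.548) = 76.59/8.468 = 9.045 mg/L.
Mixed L₀ = (7.92×4.08 + 0.548×178)/(8.468) = 129.9/8.468 = 15.34 mg/L.
Initial deficit D₀ = C_s − DO₀ = 9.92 − 9.045 = 0.8748 mg/L.
t_c = (1/0.5220) ln[(0.653/0.131)(1 − 0.8748×0.5220/(0.131×15.34))] = 1.916 × ln(3.852) = 2.583 d.
D_c = (0.131/0.653) × 15.34 × e^(−0.131×2.583) = 0.2006 × 15.34 × 0.7129 = 2.193 mg/L.
Minimum DO = 9.92 − 2.193 = 7.727 mg/L.

t_c ≈ 2.58 d; minimum DO ≈ 7.73 mg/L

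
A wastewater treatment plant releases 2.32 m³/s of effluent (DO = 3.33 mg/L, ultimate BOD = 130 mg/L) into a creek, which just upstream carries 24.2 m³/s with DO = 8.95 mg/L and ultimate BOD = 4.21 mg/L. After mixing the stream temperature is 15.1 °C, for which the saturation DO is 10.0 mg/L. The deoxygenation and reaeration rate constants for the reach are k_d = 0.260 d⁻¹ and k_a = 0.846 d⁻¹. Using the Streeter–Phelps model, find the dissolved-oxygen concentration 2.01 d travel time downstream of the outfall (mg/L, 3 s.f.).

Mixed DO = (24.2×8.95 + 2.32×3.33)/(24.2+2.32) = 224.3/26.52 = 8.458 mg/L.
Mixed L₀ = (24.2×4.21 + 2.32×130)/(26.52) = 403.5/26.52 = 15.21 mg/L.
Initial deficit D₀ = C_s − DO₀ = 10.0 − 8.458 = 1.542 mg/L.
D(2.01) = [0.260×15.21/(0.846−0.260)](e^(−0.260×2.01) − e^(−0.846×2.01)) + 1.542 e^(−0.846×2.01)
= 6.750 × (0.5930 − 0.1826) + 1.542 × 0.1826 = 3.052 mg/L.
DO = 10.0 − 3.052 = 6.948 mg/L.

DO ≈ 6.95 mg/L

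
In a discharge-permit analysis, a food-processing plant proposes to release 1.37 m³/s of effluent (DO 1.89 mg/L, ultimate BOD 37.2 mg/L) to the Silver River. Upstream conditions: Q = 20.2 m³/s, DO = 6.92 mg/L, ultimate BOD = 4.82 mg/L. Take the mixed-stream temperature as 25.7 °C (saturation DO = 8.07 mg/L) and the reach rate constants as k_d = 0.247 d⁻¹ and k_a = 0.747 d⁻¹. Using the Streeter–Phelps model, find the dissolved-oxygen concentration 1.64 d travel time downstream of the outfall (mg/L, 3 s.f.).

Mixed DO = (20.2×6.92 + 1.37×1.89)/(20.2+1.37) = 142.4/21.57 = 6.601 mg/L.
Mixed L₀ = (20.2×4.82 + 1.37×37.2)/(21.57) = 148.3/21.57 = 6.877 mg/L.
Initial deficit D₀ = C_s − DO₀ = 8.07 − 6.601 = 1.469 mg/L.
D(1.64) = [0.247×6.877/(0.747−0.247)](e^(−0.247×1.64) − e^(−0.747×1.64)) + 1.469 e^(−0.747×1.64)
= 3.397 × (0.6669 − 0.2937) + 1.469 × 0.2937 = 1.699 mg/L.
DO = 8.07 − 1.699 = 6.371 mg/L.

DO ≈ 6.37 mg/L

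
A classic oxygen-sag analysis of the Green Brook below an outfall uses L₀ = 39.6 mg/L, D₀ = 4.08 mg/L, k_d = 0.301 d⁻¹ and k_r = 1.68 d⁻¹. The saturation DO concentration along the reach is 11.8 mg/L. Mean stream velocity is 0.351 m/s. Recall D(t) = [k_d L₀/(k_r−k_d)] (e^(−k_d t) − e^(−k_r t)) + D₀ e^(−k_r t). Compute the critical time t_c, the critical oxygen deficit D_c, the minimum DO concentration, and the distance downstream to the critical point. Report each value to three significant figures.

t_c ≈ 0.784 d; D_c ≈ 5.60 mg/L; min DO ≈ 6.20 mg/L; x_c ≈ 23.8 km

With k_r/k_d = 5.581 and 1 − D₀(k_r−k_d)/(k_d L₀) = 0.5280,
t_c = ln(5.581 × 0.5280) / (1.68 − 0.301) = ln(2.947) / 1.379 = 1.081/1.379 = 0.7837 d.
D_c = (k_d/k_r) L₀ e^(−k_d t_c) = (0.301/1.68) × 39.6 × e^(−0.301×0.7837) = 0.1792 × 39.6 × 0.7899 = 5.604 mg/L.
Minimum DO = C_s − D_c = 11.8 − 5.604 = 6.196 mg/L.
x_c = v t_c = 0.351 m/s × 0.7837 d × 86400 s/d = 23770 m ≈ 23.8 km.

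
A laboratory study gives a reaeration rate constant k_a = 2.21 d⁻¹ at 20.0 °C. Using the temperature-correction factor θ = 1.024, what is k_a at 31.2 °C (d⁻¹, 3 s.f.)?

k_a ≈ 2.88 d⁻¹

k_a(T₂) = k_a(T₁) · θ^(T₂−T₁) = 2.21 × 1.024^(31.2−20.0)
= 2.21 × 1.024^11.2 = 2.21 × 1.304 = 2.882 d⁻¹.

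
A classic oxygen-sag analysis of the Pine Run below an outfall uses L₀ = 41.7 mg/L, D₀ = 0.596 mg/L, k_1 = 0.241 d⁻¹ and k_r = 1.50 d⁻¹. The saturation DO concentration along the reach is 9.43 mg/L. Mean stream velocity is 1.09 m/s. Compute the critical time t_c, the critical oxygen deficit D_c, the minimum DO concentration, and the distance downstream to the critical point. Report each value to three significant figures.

t_c = [1/(k_r−k_1)] ln[(k_r/k_1)(1 − D₀(k_r−k_1)/(k_1 L₀))]
= [1/(1.50−0.241)] ln[(1.50/0.241)(1 − 0.596×1.259/(0.241×41.7))]
= (1/1.259) ln[6.224 × 0.9253] = 0.7943 × ln(5.759) = 0.7943 × 1.751 = 1.391 d.
D_c = (k_1/k_r) L₀ e^(−k_1 t_c) = (0.241/1.50) × 41.7 × e^(−0.241×1.391) = 0.1607 × 41.7 × 0.7152 = 4.792 mg/L.
Minimum DO = C_s − D_c = 9.43 − 4.792 = 4.638 mg/L.
x_c = v t_c = 1.09 m/s × 1.391 d × 86400 s/d = 131000 m ≈ 131 km.

t_c ≈ 1.39 d; D_c ≈ 4.79 mg/L; min DO ≈ 4.64 mg/L; x_c ≈ 131 km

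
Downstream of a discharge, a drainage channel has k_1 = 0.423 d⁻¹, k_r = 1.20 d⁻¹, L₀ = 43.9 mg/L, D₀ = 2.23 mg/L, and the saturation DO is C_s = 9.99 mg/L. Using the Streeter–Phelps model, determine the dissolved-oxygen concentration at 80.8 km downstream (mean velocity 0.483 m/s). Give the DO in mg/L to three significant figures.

DO ≈ 1.58 mg/L

Travel time t = x/v = 80.8 km / (0.483 m/s) = 80800 m / 0.483 m/s = 167300 s = 1.936 d.
k_1 L₀/(k_r−k_1) = 0.423×43.9/(1.20−0.423) = 18.57/0.7770 = 23.90 mg/L.
e^(−k_1 t) = e^(−0.423×1.936) = 0.4409; e^(−k_r t) = e^(−1.20×1.936) = 0.09794.
D = 23.90 × (0.4409 − 0.09794) + 2.23 × 0.09794 = 8.196 + 0.2184 = 8.414 mg/L.
DO = C_s − D = 9.99 − 8.414 = 1.576 mg/L.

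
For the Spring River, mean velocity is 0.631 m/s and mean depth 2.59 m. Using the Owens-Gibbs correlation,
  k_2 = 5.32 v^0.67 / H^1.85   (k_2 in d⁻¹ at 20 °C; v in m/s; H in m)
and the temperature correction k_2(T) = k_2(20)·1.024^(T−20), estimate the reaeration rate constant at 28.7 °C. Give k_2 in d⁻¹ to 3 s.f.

k_2 ≈ 0.826 d⁻¹

k_2(20) = 5.32 × 0.631^0.67 / 2.59^1.85 = 5.32 × 0.7345 / 5.816 = 0.6719 d⁻¹.
k_2(28.7) = 0.6719 × 1.024^(28.7−20) = 0.6719 × 1.229 = 0.8259 d⁻¹.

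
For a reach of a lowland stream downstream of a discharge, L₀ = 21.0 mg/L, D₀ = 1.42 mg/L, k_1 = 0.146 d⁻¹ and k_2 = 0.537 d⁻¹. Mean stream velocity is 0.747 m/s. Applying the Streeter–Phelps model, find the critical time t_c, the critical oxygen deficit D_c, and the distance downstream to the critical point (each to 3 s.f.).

t_c = [1/(k_2−k_1)] ln[(k_2/k_1)(1 − D₀(k_2−k_1)/(k_1 L₀))]
= [1/(0.537−0.146)] ln[(0.537/0.146)(1 − 1.42×0.3910/(0.146×21.0))]
= (1/0.3910) ln[3.678 × 0.8189] = 2.558 × ln(3.012) = 2.558 × 1.103 = 2.820 d.
L(t_c) = L₀ e^(−k_1 t_c) = 21.0 × 0.6625 = 13.91 mg/L, and at the critical point k_2 D_c = k_1 L, so D_c = (0.146/0.537) × 13.91 = 3.783 mg/L.
x_c = v t_c = 0.747 m/s × 2.820 d × 86400 s/d = 182000 m ≈ 182 km.

t_c ≈ 2.82 d; D_c ≈ 3.78 mg/L; x_c ≈ 182 km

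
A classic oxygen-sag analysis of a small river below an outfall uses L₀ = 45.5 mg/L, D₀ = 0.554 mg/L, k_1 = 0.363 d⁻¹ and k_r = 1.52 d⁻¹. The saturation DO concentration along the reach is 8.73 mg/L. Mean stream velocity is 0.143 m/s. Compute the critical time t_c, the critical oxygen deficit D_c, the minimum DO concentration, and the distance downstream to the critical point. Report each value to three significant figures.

At the critical point dD/dt = 0, so k_1 L₀ e^(−k_1 t) = k_r D. Substituting D(t) from the Streeter–Phelps equation and solving for t gives
t_c = ln[(k_r/k_1)(1 − D₀(k_r−k_1)/(k_1 L₀))] / (k_r−k_1).
Here k_r−k_1 = 1.157 d⁻¹ and 1 − D₀(k_r−k_1)/(k_1 L₀) = 1 − 0.554×1.157/(0.363×45.5) = 0.9612, so
t_c = ln(4.187 × 0.9612) / 1.157 = 1.392 / 1.157 = 1.204 d.
D_c = (k_1/k_r) L₀ e^(−k_1 t_c) = (0.363/1.52) × 45.5 × e^(−0.363×1.204) = 0.2388 × 45.5 × 0.6460 = 7.020 mg/L.
Minimum DO = C_s − D_c = 8.73 − 7.020 = 1.710 mg/L.
x_c = v t_c = 0.143 m/s × 1.204 d × 86400 s/d = 14870 m ≈ 14.9 km.

t_c ≈ 1.20 d; D_c ≈ 7.02 mg/L; min DO ≈ 1.71 mg/L; x_c ≈ 14.9 km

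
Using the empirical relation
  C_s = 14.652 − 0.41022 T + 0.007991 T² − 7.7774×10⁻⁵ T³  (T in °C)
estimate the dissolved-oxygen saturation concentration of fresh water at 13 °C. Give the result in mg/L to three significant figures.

C_s = 14.652 − 0.41022×13 + 0.007991×13² − 7.7774×10⁻⁵×13³ = 10.50 mg/L.

C_s ≈ 10.5 mg/L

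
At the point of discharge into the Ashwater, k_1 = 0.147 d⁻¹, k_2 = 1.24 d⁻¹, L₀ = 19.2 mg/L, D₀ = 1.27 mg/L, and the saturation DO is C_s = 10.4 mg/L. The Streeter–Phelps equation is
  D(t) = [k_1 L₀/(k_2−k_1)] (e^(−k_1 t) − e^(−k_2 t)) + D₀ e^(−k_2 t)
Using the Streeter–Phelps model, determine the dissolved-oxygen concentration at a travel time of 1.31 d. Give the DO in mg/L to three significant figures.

k_1 L₀/(k_2−k_1) = 0.147×19.2/(1.24−0.147) = 2.822/1.093 = 2.582 mg/L.
e^(−k_1 t) = e^(−0.147×1.310) = 0.8248; e^(−k_2 t) = e^(−1.24×1.310) = 0.1970.
D = 2.582 × (0.8248 − 0.1970) + 1.27 × 0.1970 = 1.621 + 0.2502 = 1.871 mg/L.
DO = C_s − D = 10.4 − 1.871 = 8.529 mg/L.

DO ≈ 8.53 mg/L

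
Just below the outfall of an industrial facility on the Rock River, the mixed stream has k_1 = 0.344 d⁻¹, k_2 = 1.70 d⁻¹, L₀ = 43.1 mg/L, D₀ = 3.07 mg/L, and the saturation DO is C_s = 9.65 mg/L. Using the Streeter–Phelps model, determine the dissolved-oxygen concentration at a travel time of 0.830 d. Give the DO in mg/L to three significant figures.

DO ≈ 3.35 mg/L

k_1 L₀/(k_2−k_1) = 0.344×43.1/(1.70−0.344) = 14.83/1.356 = 10.93 mg/L.
e^(−k_1 t) = e^(−0.344×0.8300) = 0.7516; e^(−k_2 t) = e^(−1.70×0.8300) = 0.2439.
D = 10.93 × (0.7516 − 0.2439) + 3.07 × 0.2439 = 5.551 + 0.7488 = 6.300 mg/L.
DO = C_s − D = 9.65 − 6.300 = 3.350 mg/L.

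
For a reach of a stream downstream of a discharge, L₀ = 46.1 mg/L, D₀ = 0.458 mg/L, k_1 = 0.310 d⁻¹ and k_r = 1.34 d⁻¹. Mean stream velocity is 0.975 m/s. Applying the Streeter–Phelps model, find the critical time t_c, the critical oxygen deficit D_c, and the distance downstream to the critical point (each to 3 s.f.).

At the critical point dD/dt = 0, so k_1 L₀ e^(−k_1 t) = k_r D. Substituting D(t) from the Streeter–Phelps equation and solving for t gives
t_c = ln[(k_r/k_1)(1 − D₀(k_r−k_1)/(k_1 L₀))] / (k_r−k_1).
Here k_r−k_1 = 1.030 d⁻¹ and 1 − D₀(k_r−k_1)/(k_1 L₀) = 1 − 0.458×1.030/(0.310×46.1) = 0.9670, so
t_c = ln(4.323 × 0.9670) / 1.030 = 1.430 / 1.030 = 1.389 d.
L(t_c) = L₀ e^(−k_1 t_c) = 46.1 × 0.6502 = 29.97 mg/L, and at the critical point k_r D_c = k_1 L, so D_c = (0.310/1.34) × 29.97 = 6.934 mg/L.
x_c = v t_c = 0.975 m/s × 1.389 d × 86400 s/d = 117000 m ≈ 117 km.

t_c ≈ 1.39 d; D_c ≈ 6.93 mg/L; x_c ≈ 117 km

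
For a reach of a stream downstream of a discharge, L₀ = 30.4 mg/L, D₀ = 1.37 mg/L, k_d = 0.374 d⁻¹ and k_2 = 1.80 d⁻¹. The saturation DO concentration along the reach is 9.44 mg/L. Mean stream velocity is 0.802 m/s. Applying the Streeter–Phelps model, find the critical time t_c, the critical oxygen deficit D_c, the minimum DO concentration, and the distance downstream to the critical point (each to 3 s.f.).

At the critical point dD/dt = 0, so k_d L₀ e^(−k_d t) = k_2 D. Substituting D(t) from the Streeter–Phelps equation and solving for t gives
t_c = ln[(k_2/k_d)(1 − D₀(k_2−k_d)/(k_d L₀))] / (k_2−k_d).
Here k_2−k_d = 1.426 d⁻¹ and 1 − D₀(k_2−k_d)/(k_d L₀) = 1 − 1.37×1.426/(0.374×30.4) = 0.8282, so
t_c = ln(4.813 × 0.8282) / 1.426 = 1.383 / 1.426 = 0.9697 d.
L(t_c) = L₀ e^(−k_d t_c) = 30.4 × 0.6958 = 21.15 mg/L, and at the critical point k_2 D_c = k_d L, so D_c = (0.374/1.80) × 21.15 = 4.395 mg/L.
Minimum DO = C_s − D_c = 9.44 − 4.395 = 5.045 mg/L.
x_c = v t_c = 0.802 m/s × 0.9697 d × 86400 s/d = 67190 m ≈ 67.2 km.

t_c ≈ 0.970 d; D_c ≈ 4.40 mg/L; min DO ≈ 5.04 mg/L; x_c ≈ 67.2 km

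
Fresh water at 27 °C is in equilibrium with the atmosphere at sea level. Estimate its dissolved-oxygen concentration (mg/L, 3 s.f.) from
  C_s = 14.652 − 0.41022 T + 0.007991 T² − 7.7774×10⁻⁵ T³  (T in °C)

C_s ≈ 7.87 mg/L

C_s = 14.652 − 0.41022×27 + 0.007991×27² − 7.7774×10⁻⁵×27³ = 7.871 mg/L.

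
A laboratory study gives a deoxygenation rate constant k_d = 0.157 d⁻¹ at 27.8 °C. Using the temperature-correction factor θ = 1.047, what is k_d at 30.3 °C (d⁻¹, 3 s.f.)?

k_d ≈ 0.176 d⁻¹

k_d(T₂) = k_d(T₁) · θ^(T₂−T₁) = 0.157 × 1.047^(30.3−27.8)
= 0.157 × 1.047^2.50 = 0.157 × 1.122 = 0.1761 d⁻¹.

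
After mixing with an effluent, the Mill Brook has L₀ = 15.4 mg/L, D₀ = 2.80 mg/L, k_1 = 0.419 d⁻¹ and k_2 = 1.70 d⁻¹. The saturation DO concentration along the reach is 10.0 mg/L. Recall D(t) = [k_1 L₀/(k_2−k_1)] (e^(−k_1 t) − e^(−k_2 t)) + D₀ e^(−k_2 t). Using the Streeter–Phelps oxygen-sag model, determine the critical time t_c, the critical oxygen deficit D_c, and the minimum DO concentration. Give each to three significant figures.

t_c ≈ 0.460 d; D_c ≈ 3.13 mg/L; min DO ≈ 6.87 mg/L

At the critical point dD/dt = 0, so k_1 L₀ e^(−k_1 t) = k_2 D. Substituting D(t) from the Streeter–Phelps equation and solving for t gives
t_c = ln[(k_2/k_1)(1 − D₀(k_2−k_1)/(k_1 L₀))] / (k_2−k_1).
Here k_2−k_1 = 1.281 d⁻¹ and 1 − D₀(k_2−k_1)/(k_1 L₀) = 1 − 2.80×1.281/(0.419×15.4) = 0.4441, so
t_c = ln(4.057 × 0.4441) / 1.281 = 0.5889 / 1.281 = 0.4597 d.
L(t_c) = L₀ e^(−k_1 t_c) = 15.4 × 0.8248 = 12.70 mg/L, and at the critical point k_2 D_c = k_1 L, so D_c = (0.419/1.70) × 12.70 = 3.131 mg/L.
Minimum DO = C_s − D_c = 10.0 − 3.131 = 6.869 mg/L.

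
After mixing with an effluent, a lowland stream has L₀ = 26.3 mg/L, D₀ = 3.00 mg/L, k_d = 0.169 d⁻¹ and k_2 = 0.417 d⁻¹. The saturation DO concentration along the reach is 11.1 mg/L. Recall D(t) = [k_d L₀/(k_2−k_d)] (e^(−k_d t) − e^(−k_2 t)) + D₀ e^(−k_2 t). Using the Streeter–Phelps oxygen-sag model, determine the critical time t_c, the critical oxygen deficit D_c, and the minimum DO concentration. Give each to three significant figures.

t_c = [1/(k_2−k_d)] ln[(k_2/k_d)(1 − D₀(k_2−k_d)/(k_d L₀))]
= [1/(0.417−0.169)] ln[(0.417/0.169)(1 − 3.00×0.2480/(0.169×26.3))]
= (1/0.2480) ln[2.467 × 0.8326] = 4.032 × ln(2.054) = 4.032 × 0.7200 = 2.903 d.
L(t_c) = L₀ e^(−k_d t_c) = 26.3 × 0.6122 = 16.10 mg/L, and at the critical point k_2 D_c = k_d L, so D_c = (0.169/0.417) × 16.10 = 6.526 mg/L.
Minimum DO = C_s − D_c = 11.1 − 6.526 = 4.574 mg/L.

t_c ≈ 2.90 d; D_c ≈ 6.53 mg/L; min DO ≈ 4.57 mg/L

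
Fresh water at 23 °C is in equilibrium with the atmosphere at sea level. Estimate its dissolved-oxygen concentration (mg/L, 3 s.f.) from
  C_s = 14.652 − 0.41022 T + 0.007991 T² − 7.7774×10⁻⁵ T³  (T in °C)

C_s = 14.652 − 0.41022×23 + 0.007991×23² − 7.7774×10⁻⁵×23³ = 8.498 mg/L.

C_s ≈ 8.50 mg/L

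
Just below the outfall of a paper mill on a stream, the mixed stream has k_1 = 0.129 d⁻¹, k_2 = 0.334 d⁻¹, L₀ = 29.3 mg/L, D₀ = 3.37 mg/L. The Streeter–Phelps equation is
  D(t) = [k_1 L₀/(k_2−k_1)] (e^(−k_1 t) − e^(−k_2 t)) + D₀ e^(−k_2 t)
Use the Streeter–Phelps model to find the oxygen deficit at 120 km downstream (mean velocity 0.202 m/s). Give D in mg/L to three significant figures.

D ≈ 6.08 mg/L

Travel time t = x/v = 120 km / (0.202 m/s) = 120000 m / 0.202 m/s = 594100 s = 6.876 d.
k_1 L₀/(k_2−k_1) = 0.129×29.3/(0.334−0.129) = 3.780/0.2050 = 18.44 mg/L.
e^(−k_1 t) = e^(−0.129×6.876) = 0.4119; e^(−k_2 t) = e^(−0.334×6.876) = 0.1006.
D = 18.44 × (0.4119 − 0.1006) + 3.37 × 0.1006 = 5.739 + 0.3391 = 6.079 mg/L.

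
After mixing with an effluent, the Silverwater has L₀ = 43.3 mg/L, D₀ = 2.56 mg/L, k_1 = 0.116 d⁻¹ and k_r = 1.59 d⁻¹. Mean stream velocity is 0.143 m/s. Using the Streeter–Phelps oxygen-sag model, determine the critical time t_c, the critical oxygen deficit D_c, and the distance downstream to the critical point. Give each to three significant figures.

t_c = [1/(k_r−k_1)] ln[(k_r/k_1)(1 − D₀(k_r−k_1)/(k_1 L₀))]
= [1/(1.59−0.116)] ln[(1.59/0.116)(1 − 2.56×1.474/(0.116×43.3))]
= (1/1.474) ln[13.71 × 0.2487] = 0.6784 × ln(3.409) = 0.6784 × 1.227 = 0.8321 d.
D_c = (k_1/k_r) L₀ e^(−k_1 t_c) = (0.116/1.59) × 43.3 × e^(−0.116×0.8321) = 0.07296 × 43.3 × 0.9080 = 2.868 mg/L.
x_c = v t_c = 0.143 m/s × 0.8321 d × 86400 s/d = 10280 m ≈ 10.3 km.

t_c ≈ 0.832 d; D_c ≈ 2.87 mg/L; x_c ≈ 10.3 km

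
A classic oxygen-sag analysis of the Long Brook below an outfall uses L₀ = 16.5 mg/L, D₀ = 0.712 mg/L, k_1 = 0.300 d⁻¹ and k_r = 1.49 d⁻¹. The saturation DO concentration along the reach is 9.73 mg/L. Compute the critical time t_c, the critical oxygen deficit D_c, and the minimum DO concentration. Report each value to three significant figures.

t_c ≈ 1.19 d; D_c ≈ 2.33 mg/L; min DO ≈ 7.40 mg/L

t_c = [1/(k_r−k_1)] ln[(k_r/k_1)(1 − D₀(k_r−k_1)/(k_1 L₀))]
= [1/(1.49−0.300)] ln[(1.49/0.300)(1 − 0.712×1.190/(0.300×16.5))]
= (1/1.190) ln[4.967 × 0.8288] = 0.8403 × ln(4.117) = 0.8403 × 1.415 = 1.189 d.
L(t_c) = L₀ e^(−k_1 t_c) = 16.5 × 0.7000 = 11.55 mg/L, and at the critical point k_r D_c = k_1 L, so D_c = (0.300/1.49) × 11.55 = 2.325 mg/L.
Minimum DO = C_s − D_c = 9.73 − 2.325 = 7.405 mg/L.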